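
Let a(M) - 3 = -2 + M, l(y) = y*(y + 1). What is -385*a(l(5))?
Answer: -11935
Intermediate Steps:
l(y) = y*(1 + y)
a(M) = 1 + M (a(M) = 3 + (-2 + M) = 1 + M)
-385*a(l(5)) = -385*(1 + 5*(1 + 5)) = -385*(1 + 5*6) = -385*(1 + 30) = -385*31 = -11935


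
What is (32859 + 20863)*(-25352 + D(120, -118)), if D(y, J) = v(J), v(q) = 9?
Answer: -1361476646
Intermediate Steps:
D(y, J) = 9
(32859 + 20863)*(-25352 + D(120, -118)) = (32859 + 20863)*(-25352 + 9) = 53722*(-25343) = -1361476646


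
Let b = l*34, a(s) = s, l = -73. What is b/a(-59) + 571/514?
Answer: 1309437/30326 ≈ 43.179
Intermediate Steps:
b = -2482 (b = -73*34 = -2482)
b/a(-59) + 571/514 = -2482/(-59) + 571/514 = -2482*(-1/59) + 571*(1/514) = 2482/59 + 571/514 = 1309437/30326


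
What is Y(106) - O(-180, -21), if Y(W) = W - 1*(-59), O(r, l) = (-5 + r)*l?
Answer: -3720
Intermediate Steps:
O(r, l) = l*(-5 + r)
Y(W) = 59 + W (Y(W) = W + 59 = 59 + W)
Y(106) - O(-180, -21) = (59 + 106) - (-21)*(-5 - 180) = 165 - (-21)*(-185) = 165 - 1*3885 = 165 - 3885 = -3720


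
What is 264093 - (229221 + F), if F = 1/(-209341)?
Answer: 7300139353/209341 ≈ 34872.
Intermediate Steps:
F = -1/209341 ≈ -4.7769e-6
264093 - (229221 + F) = 264093 - (229221 - 1/209341) = 264093 - 1*47985353360/209341 = 264093 - 47985353360/209341 = 7300139353/209341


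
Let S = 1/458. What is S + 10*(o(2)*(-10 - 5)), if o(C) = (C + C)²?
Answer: -1099199/458 ≈ -2400.0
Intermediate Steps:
o(C) = 4*C² (o(C) = (2*C)² = 4*C²)
S = 1/458 ≈ 0.0021834
S + 10*(o(2)*(-10 - 5)) = 1/458 + 10*((4*2²)*(-10 - 5)) = 1/458 + 10*((4*4)*(-15)) = 1/458 + 10*(16*(-15)) = 1/458 + 10*(-240) = 1/458 - 2400 = -1099199/458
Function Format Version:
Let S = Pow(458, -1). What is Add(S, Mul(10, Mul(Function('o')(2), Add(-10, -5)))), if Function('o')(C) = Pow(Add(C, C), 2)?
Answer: Rational(-1099199, 458) ≈ -2400.0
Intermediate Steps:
Function('o')(C) = Mul(4, Pow(C, 2)) (Function('o')(C) = Pow(Mul(2, C), 2) = Mul(4, Pow(C, 2)))
S = Rational(1, 458) ≈ 0.0021834
Add(S, Mul(10, Mul(Function('o')(2), Add(-10, -5)))) = Add(Rational(1, 458), Mul(10, Mul(Mul(4, Pow(2, 2)), Add(-10, -5)))) = Add(Rational(1, 458), Mul(10, Mul(Mul(4, 4), -15))) = Add(Rational(1, 458), Mul(10, Mul(16, -15))) = Add(Rational(1, 458), Mul(10, -240)) = Add(Rational(1, 458), -2400) = Rational(-1099199, 458)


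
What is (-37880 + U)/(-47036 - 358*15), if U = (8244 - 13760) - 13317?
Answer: 56713/52406 ≈ 1.0822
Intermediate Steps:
U = -18833 (U = -5516 - 13317 = -18833)
(-37880 + U)/(-47036 - 358*15) = (-37880 - 18833)/(-47036 - 358*15) = -56713/(-47036 - 5370) = -56713/(-52406) = -56713*(-1/52406) = 56713/52406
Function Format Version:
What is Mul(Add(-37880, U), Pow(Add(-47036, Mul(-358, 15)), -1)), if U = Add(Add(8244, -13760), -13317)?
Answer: Rational(56713, 52406) ≈ 1.0822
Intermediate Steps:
U = -18833 (U = Add(-5516, -13317) = -18833)
Mul(Add(-37880, U), Pow(Add(-47036, Mul(-358, 15)), -1)) = Mul(Add(-37880, -18833), Pow(Add(-47036, Mul(-358, 15)), -1)) = Mul(-56713, Pow(Add(-47036, -5370), -1)) = Mul(-56713, Pow(-52406, -1)) = Mul(-56713, Rational(-1, 52406)) = Rational(56713, 52406)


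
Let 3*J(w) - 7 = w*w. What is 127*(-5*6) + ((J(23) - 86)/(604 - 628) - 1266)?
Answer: -182875/36 ≈ -5079.9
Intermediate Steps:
J(w) = 7/3 + w²/3 (J(w) = 7/3 + (w*w)/3 = 7/3 + w²/3)
127*(-5*6) + ((J(23) - 86)/(604 - 628) - 1266) = 127*(-5*6) + (((7/3 + (⅓)*23²) - 86)/(604 - 628) - 1266) = 127*(-30) + (((7/3 + (⅓)*529) - 86)/(-24) - 1266) = -3810 + (((7/3 + 529/3) - 86)*(-1/24) - 1266) = -3810 + ((536/3 - 86)*(-1/24) - 1266) = -3810 + ((278/3)*(-1/24) - 1266) = -3810 + (-139/36 - 1266) = -3810 - 45715/36 = -182875/36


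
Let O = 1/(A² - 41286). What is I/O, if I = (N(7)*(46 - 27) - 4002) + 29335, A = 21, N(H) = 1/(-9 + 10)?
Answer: -1035502440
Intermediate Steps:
N(H) = 1 (N(H) = 1/1 = 1)
I = 25352 (I = (1*(46 - 27) - 4002) + 29335 = (1*19 - 4002) + 29335 = (19 - 4002) + 29335 = -3983 + 29335 = 25352)
O = -1/40845 (O = 1/(21² - 41286) = 1/(441 - 41286) = 1/(-40845) = -1/40845 ≈ -2.4483e-5)
I/O = 25352/(-1/40845) = 25352*(-40845) = -1035502440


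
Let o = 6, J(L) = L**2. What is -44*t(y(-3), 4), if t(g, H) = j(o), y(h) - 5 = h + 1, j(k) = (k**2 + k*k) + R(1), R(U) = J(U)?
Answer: -3212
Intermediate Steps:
R(U) = U**2
j(k) = 1 + 2*k**2 (j(k) = (k**2 + k*k) + 1**2 = (k**2 + k**2) + 1 = 2*k**2 + 1 = 1 + 2*k**2)
y(h) = 6 + h (y(h) = 5 + (h + 1) = 5 + (1 + h) = 6 + h)
t(g, H) = 73 (t(g, H) = 1 + 2*6**2 = 1 + 2*36 = 1 + 72 = 73)
-44*t(y(-3), 4) = -44*73 = -3212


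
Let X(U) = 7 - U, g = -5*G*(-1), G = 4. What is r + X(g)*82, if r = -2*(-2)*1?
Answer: -1062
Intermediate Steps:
r = 4 (r = 4*1 = 4)
g = 20 (g = -5*4*(-1) = -20*(-1) = 20)
r + X(g)*82 = 4 + (7 - 1*20)*82 = 4 + (7 - 20)*82 = 4 - 13*82 = 4 - 1066 = -1062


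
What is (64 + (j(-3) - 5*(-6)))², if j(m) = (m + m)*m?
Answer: 12544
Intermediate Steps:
j(m) = 2*m² (j(m) = (2*m)*m = 2*m²)
(64 + (j(-3) - 5*(-6)))² = (64 + (2*(-3)² - 5*(-6)))² = (64 + (2*9 + 30))² = (64 + (18 + 30))² = (64 + 48)² = 112² = 12544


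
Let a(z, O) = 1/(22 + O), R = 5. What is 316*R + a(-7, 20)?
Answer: 66361/42 ≈ 1580.0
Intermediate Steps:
316*R + a(-7, 20) = 316*5 + 1/(22 + 20) = 1580 + 1/42 = 66361/42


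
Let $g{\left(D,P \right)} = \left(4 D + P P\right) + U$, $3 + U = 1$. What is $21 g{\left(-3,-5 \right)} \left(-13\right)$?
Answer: $-3003$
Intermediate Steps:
$U = -2$ ($U = -3 + 1 = -2$)
$g{\left(D,P \right)} = -2 + P^{2} + 4 D$ ($g{\left(D,P \right)} = \left(4 D + P P\right) - 2 = \left(4 D + P^{2}\right) - 2 = \left(P^{2} + 4 D\right) - 2 = -2 + P^{2} + 4 D$)
$21 g{\left(-3,-5 \right)} \left(-13\right) = 21 \left(-2 + \left(-5\right)^{2} + 4 \left(-3\right)\right) \left(-13\right) = 21 \left(-2 + 25 - 12\right) \left(-13\right) = 21 \cdot 11 \left(-13\right) = 231 \left(-13\right) = -3003$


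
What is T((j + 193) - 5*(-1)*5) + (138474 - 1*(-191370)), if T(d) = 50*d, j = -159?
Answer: 332794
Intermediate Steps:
T((j + 193) - 5*(-1)*5) + (138474 - 1*(-191370)) = 50*((-159 + 193) - 5*(-1)*5) + (138474 - 1*(-191370)) = 50*(34 + 5*5) + (138474 + 191370) = 50*(34 + 25) + 329844 = 50*59 + 329844 = 2950 + 329844 = 332794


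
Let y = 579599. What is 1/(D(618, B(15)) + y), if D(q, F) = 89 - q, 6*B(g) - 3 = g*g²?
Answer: 1/579070 ≈ 1.7269e-6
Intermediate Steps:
B(g) = ½ + g³/6 (B(g) = ½ + (g*g²)/6 = ½ + g³/6)
1/(D(618, B(15)) + y) = 1/((89 - 1*618) + 579599) = 1/((89 - 618) + 579599) = 1/(-529 + 579599) = 1/579070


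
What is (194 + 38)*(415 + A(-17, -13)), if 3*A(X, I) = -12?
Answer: 95352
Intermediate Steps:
A(X, I) = -4 (A(X, I) = (⅓)*(-12) = -4)
(194 + 38)*(415 + A(-17, -13)) = (194 + 38)*(415 - 4) = 232*411 = 95352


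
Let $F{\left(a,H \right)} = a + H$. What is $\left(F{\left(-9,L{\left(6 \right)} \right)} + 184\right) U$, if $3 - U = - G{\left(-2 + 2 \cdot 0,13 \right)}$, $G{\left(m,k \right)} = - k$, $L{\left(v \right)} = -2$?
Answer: $-1730$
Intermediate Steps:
$U = -10$ ($U = 3 - - \left(-1\right) 13 = 3 - \left(-1\right) \left(-13\right) = 3 - 13 = -10$)
$F{\left(a,H \right)} = H + a$
$\left(F{\left(-9,L{\left(6 \right)} \right)} + 184\right) U = \left(\left(-2 - 9\right) + 184\right) \left(-10\right) = \left(-11 + 184\right) \left(-10\right) = 173 \left(-10\right) = -1730$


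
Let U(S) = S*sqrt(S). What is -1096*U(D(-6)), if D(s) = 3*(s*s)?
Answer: -710208*sqrt(3) ≈ -1.2301e+6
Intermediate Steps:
D(s) = 3*s**2
U(S) = S**(3/2)
-1096*U(D(-6)) = -1096*648*sqrt(3) = -710208*sqrt(3)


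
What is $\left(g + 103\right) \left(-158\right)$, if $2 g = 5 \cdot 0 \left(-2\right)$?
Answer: $-16274$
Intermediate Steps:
$g = 0$ ($g = \frac{5 \cdot 0 \left(-2\right)}{2} = \frac{0 \left(-2\right)}{2} = \frac{1}{2} \cdot 0 = 0$)
$\left(g + 103\right) \left(-158\right) = \left(0 + 103\right) \left(-158\right) = 103 \left(-158\right) = -16274$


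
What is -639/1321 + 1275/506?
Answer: 1360941/668426 ≈ 2.0360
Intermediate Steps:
-639/1321 + 1275/506 = 1360941/668426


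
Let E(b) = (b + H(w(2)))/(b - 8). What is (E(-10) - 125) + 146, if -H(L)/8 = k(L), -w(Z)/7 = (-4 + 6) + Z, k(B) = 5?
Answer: 214/9 ≈ 23.778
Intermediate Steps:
w(Z) = -14 - 7*Z (w(Z) = -7*((-4 + 6) + Z) = -7*(2 + Z) = -14 - 7*Z)
H(L) = -40 (H(L) = -8*5 = -40)
E(b) = (-40 + b)/(-8 + b) (E(b) = (b - 40)/(b - 8) = (-40 + b)/(-8 + b))
(E(-10) - 125) + 146 = ((-40 - 10)/(-8 - 10) - 125) + 146 = (-50/(-18) - 125) + 146 = (-1/18*(-50) - 125) + 146 = (25/9 - 125) + 146 = -1100/9 + 146 = 214/9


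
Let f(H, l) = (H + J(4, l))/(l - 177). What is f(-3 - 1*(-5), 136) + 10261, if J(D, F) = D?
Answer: 420695/41 ≈ 10261.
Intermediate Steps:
f(H, l) = (4 + H)/(-177 + l) (f(H, l) = (H + 4)/(l - 177) = (4 + H)/(-177 + l))
f(-3 - 1*(-5), 136) + 10261 = (4 + (-3 - 1*(-5)))/(-177 + 136) + 10261 = (4 + (-3 + 5))/(-41) + 10261 = -(4 + 2)/41 + 10261 = -1/41*6 + 10261 = -6/41 + 10261 = 420695/41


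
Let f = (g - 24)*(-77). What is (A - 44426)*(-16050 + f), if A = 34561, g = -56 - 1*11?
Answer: 89209195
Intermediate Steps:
g = -67 (g = -56 - 11 = -67)
f = 7007 (f = (-67 - 24)*(-77) = -91*(-77) = 7007)
(A - 44426)*(-16050 + f) = (34561 - 44426)*(-16050 + 7007) = -9865*(-9043) = 89209195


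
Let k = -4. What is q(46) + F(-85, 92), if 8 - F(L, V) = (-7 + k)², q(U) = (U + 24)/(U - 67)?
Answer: -349/3 ≈ -116.33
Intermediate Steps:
q(U) = (24 + U)/(-67 + U)
F(L, V) = -113 (F(L, V) = 8 - (-7 - 4)² = 8 - 1*(-11)² = 8 - 1*121 = 8 - 121 = -113)
q(46) + F(-85, 92) = (24 + 46)/(-67 + 46) - 113 = 70/(-21) - 113 = -1/21*70 - 113 = -10/3 - 113 = -349/3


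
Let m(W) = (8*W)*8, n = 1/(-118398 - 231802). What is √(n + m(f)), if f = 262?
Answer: 39*√13520237938/35020 ≈ 129.49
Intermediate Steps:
n = -1/350200 (n = 1/(-350200) = -1/350200 ≈ -2.8555e-6)
m(W) = 64*W
√(n + m(f)) = √(-1/350200 + 64*262) = √(-1/350200 + 16768) = √(5872153599/350200) = 39*√13520237938/35020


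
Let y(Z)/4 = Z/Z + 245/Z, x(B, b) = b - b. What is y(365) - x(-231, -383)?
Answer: 488/73 ≈ 6.6849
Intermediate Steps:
x(B, b) = 0
y(Z) = 4 + 980/Z (y(Z) = 4*(Z/Z + 245/Z) = 4*(1 + 245/Z) = 4 + 980/Z)
y(365) - x(-231, -383) = (4 + 980/365) - 1*0 = (4 + 980*(1/365)) + 0 = (4 + 196/73) + 0 = 488/73 + 0 = 488/73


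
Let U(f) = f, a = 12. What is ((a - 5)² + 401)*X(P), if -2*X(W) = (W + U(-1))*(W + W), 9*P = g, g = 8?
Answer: 400/9 ≈ 44.444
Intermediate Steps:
P = 8/9 (P = (⅑)*8 = 8/9 ≈ 0.88889)
X(W) = -W*(-1 + W) (X(W) = -(W - 1)*(W + W)/2 = -(-1 + W)*2*W/2 = -W*(-1 + W))
((a - 5)² + 401)*X(P) = ((12 - 5)² + 401)*(8*(1 - 1*8/9)/9) = (7² + 401)*(8*(1 - 8/9)/9) = (49 + 401)*((8/9)*(⅑)) = 450*(8/81) = 400/9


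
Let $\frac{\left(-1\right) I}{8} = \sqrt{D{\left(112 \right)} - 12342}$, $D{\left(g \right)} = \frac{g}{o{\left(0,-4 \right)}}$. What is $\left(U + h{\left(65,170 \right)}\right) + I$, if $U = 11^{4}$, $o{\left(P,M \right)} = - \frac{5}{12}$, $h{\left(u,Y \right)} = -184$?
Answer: $14457 - \frac{24 i \sqrt{35030}}{5} \approx 14457.0 - 898.38 i$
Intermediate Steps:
$o{\left(P,M \right)} = - \frac{5}{12}$ ($o{\left(P,M \right)} = \left(-5\right) \frac{1}{12} = - \frac{5}{12}$)
$D{\left(g \right)} = - \frac{12 g}{5}$ ($D{\left(g \right)} = \frac{g}{- \frac{5}{12}} = g \left(- \frac{12}{5}\right) = - \frac{12 g}{5}$)
$U = 14641$
$I = - \frac{24 i \sqrt{35030}}{5}$ ($I = - 8 \sqrt{\left(- \frac{12}{5}\right) 112 - 12342} = - 8 \sqrt{- \frac{1344}{5} - 12342} = - 8 \sqrt{- \frac{63054}{5}} = - 8 \frac{3 i \sqrt{35030}}{5} = - \frac{24 i \sqrt{35030}}{5} \approx - 898.38 i$)
$\left(U + h{\left(65,170 \right)}\right) + I = \left(14641 - 184\right) - \frac{24 i \sqrt{35030}}{5} = 14457 - \frac{24 i \sqrt{35030}}{5}$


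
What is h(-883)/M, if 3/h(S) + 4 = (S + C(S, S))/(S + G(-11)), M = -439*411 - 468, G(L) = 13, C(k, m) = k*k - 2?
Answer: 435/23585471458 ≈ 1.8444e-8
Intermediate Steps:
C(k, m) = -2 + k**2 (C(k, m) = k**2 - 2 = -2 + k**2)
M = -180897 (M = -180429 - 468 = -180897)
h(S) = 3/(-4 + (-2 + S + S**2)/(13 + S)) (h(S) = 3/(-4 + (S + (-2 + S**2))/(S + 13)) = 3/(-4 + (-2 + S + S**2)/(13 + S)))
h(-883)/M = (3*(13 - 883)/(-54 + (-883)**2 - 3*(-883)))/(-180897) = (3*(-870)/(-54 + 779689 + 2649))*(-1/180897) = (3*(-870)/782284)*(-1/180897) = (3*(1/782284)*(-870))*(-1/180897) = -1305/391142*(-1/180897) = 435/23585471458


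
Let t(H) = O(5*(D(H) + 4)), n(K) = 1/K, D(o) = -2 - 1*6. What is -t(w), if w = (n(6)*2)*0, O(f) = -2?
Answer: 2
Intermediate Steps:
D(o) = -8 (D(o) = -2 - 6 = -8)
w = 0 (w = (2/6)*0 = ((⅙)*2)*0 = (⅓)*0 = 0)
t(H) = -2
-t(w) = -1*(-2) = 2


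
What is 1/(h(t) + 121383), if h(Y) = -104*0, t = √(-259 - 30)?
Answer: 1/121383 ≈ 8.2384e-6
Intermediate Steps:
t = 17*I (t = √(-289) = 17*I ≈ 17.0*I)
h(Y) = 0
1/(h(t) + 121383) = 1/(0 + 121383) = 1/121383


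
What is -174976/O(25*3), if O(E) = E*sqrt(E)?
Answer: -174976*sqrt(3)/1125 ≈ -269.39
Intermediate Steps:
O(E) = E**(3/2)
-174976/O(25*3) = -174976*sqrt(3)/1125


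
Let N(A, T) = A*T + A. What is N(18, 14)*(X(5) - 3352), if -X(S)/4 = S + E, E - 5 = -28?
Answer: -885600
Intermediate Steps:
E = -23 (E = 5 - 28 = -23)
N(A, T) = A + A*T
X(S) = 92 - 4*S (X(S) = -4*(S - 23) = -4*(-23 + S) = 92 - 4*S)
N(18, 14)*(X(5) - 3352) = (18*(1 + 14))*((92 - 4*5) - 3352) = (18*15)*((92 - 20) - 3352) = 270*(72 - 3352) = 270*(-3280) = -885600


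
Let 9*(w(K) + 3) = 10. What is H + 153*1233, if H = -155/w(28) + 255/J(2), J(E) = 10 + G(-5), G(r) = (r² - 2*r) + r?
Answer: 25668291/136 ≈ 1.8874e+5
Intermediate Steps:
w(K) = -17/9 (w(K) = -3 + (⅑)*10 = -3 + 10/9 = -17/9)
G(r) = r² - r
J(E) = 40 (J(E) = 10 - 5*(-1 - 5) = 10 - 5*(-6) = 10 + 30 = 40)
H = 12027/136 (H = -155/(-17/9) + 255/40 = -155*(-9/17) + 255*(1/40) = 1395/17 + 51/8 = 12027/136 ≈ 88.434)
H + 153*1233 = 12027/136 + 153*1233 = 12027/136 + 188649 = 25668291/136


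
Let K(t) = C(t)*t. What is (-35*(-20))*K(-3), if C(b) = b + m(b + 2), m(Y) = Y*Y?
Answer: 4200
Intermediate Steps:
m(Y) = Y²
C(b) = b + (2 + b)² (C(b) = b + (b + 2)² = b + (2 + b)²)
K(t) = t*(t + (2 + t)²) (K(t) = (t + (2 + t)²)*t = t*(t + (2 + t)²))
(-35*(-20))*K(-3) = (-35*(-20))*(-3*(-3 + (2 - 3)²)) = 700*(-3*(-3 + (-1)²)) = 700*(-3*(-3 + 1)) = 700*(-3*(-2)) = 700*6 = 4200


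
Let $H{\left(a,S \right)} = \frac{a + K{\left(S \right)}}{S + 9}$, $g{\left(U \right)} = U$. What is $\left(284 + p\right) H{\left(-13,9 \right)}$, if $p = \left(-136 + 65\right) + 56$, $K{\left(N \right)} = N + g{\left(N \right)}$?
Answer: $\frac{1345}{18} \approx 74.722$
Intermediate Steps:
$K{\left(N \right)} = 2 N$ ($K{\left(N \right)} = N + N = 2 N$)
$H{\left(a,S \right)} = \frac{a + 2 S}{9 + S}$ ($H{\left(a,S \right)} = \frac{a + 2 S}{S + 9} = \frac{a + 2 S}{9 + S}$)
$p = -15$ ($p = -71 + 56 = -15$)
$\left(284 + p\right) H{\left(-13,9 \right)} = \left(284 - 15\right) \frac{-13 + 2 \cdot 9}{9 + 9} = 269 \frac{-13 + 18}{18} = 269 \cdot \frac{1}{18} \cdot 5 = 269 \cdot \frac{5}{18} = \frac{1345}{18}$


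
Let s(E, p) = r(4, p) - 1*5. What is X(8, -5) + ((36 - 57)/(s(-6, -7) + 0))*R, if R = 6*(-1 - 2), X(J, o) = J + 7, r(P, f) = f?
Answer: -33/2 ≈ -16.500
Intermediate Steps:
X(J, o) = 7 + J
s(E, p) = -5 + p (s(E, p) = p - 1*5 = p - 5 = -5 + p)
R = -18 (R = 6*(-3) = -18)
X(8, -5) + ((36 - 57)/(s(-6, -7) + 0))*R = (7 + 8) + ((36 - 57)/((-5 - 7) + 0))*(-18) = 15 - 21/(-12 + 0)*(-18) = 15 - 21/(-12)*(-18) = 15 - 21*(-1/12)*(-18) = 15 + (7/4)*(-18) = 15 - 63/2 = -33/2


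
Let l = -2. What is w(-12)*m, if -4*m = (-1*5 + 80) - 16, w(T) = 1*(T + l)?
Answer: 413/2 ≈ 206.50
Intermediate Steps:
w(T) = -2 + T (w(T) = 1*(T - 2) = 1*(-2 + T) = -2 + T)
m = -59/4 (m = -((-1*5 + 80) - 16)/4 = -((-5 + 80) - 16)/4 = -(75 - 16)/4 = -¼*59 = -59/4 ≈ -14.750)
w(-12)*m = (-2 - 12)*(-59/4) = -14*(-59/4) = 413/2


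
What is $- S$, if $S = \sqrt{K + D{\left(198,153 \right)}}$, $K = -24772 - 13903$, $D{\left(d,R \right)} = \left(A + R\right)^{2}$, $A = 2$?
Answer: $- 5 i \sqrt{586} \approx - 121.04 i$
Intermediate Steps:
$D{\left(d,R \right)} = \left(2 + R\right)^{2}$
$K = -38675$
$S = 5 i \sqrt{586}$ ($S = \sqrt{-38675 + \left(2 + 153\right)^{2}} = \sqrt{-38675 + 155^{2}} = \sqrt{-38675 + 24025} = \sqrt{-14650} = 5 i \sqrt{586} \approx 121.04 i$)
$- S = - 5 i \sqrt{586}$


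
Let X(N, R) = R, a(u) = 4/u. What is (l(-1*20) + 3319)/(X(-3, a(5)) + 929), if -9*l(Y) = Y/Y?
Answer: 149350/41841 ≈ 3.5695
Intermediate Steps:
l(Y) = -⅑ (l(Y) = -Y/(9*Y) = -⅑*1 = -⅑)
(l(-1*20) + 3319)/(X(-3, a(5)) + 929) = (-⅑ + 3319)/(4/5 + 929) = 29870/(9*(4*(⅕) + 929)) = 29870/(9*(⅘ + 929)) = 29870/(9*(4649/5)) = (29870/9)*(5/4649) = 149350/41841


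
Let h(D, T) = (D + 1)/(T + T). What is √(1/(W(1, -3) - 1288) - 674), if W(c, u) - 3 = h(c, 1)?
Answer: I*√277798857/642 ≈ 25.962*I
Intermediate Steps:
h(D, T) = (1 + D)/(2*T) (h(D, T) = (1 + D)/((2*T)) = (1 + D)*(1/(2*T)) = (1 + D)/(2*T))
W(c, u) = 7/2 + c/2 (W(c, u) = 3 + (½)*(1 + c)/1 = 3 + (½)*1*(1 + c) = 3 + (½ + c/2) = 7/2 + c/2)
√(1/(W(1, -3) - 1288) - 674) = √(1/((7/2 + (½)*1) - 1288) - 674) = √(1/((7/2 + ½) - 1288) - 674) = √(1/(4 - 1288) - 674) = √(1/(-1284) - 674) = √(-1/1284 - 674) = √(-865417/1284) = I*√277798857/642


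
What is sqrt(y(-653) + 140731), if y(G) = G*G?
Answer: 2*sqrt(141785) ≈ 753.09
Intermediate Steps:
y(G) = G**2
sqrt(y(-653) + 140731) = sqrt((-653)**2 + 140731) = sqrt(426409 + 140731) = sqrt(567140) = 2*sqrt(141785)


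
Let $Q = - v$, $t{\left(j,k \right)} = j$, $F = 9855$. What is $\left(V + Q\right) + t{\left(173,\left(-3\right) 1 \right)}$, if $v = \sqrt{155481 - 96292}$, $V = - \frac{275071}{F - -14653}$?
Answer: $\frac{3964813}{24508} - \sqrt{59189} \approx -81.512$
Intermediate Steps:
$V = - \frac{275071}{24508}$ ($V = - \frac{275071}{9855 - -14653} = - \frac{275071}{9855 + 14653} = - \frac{275071}{24508} \approx -11.224$)
$v = \sqrt{59189} \approx 243.29$
$Q = - \sqrt{59189} \approx -243.29$
$\left(V + Q\right) + t{\left(173,\left(-3\right) 1 \right)} = \left(- \frac{275071}{24508} - \sqrt{59189}\right) + 173 = \frac{3964813}{24508} - \sqrt{59189}$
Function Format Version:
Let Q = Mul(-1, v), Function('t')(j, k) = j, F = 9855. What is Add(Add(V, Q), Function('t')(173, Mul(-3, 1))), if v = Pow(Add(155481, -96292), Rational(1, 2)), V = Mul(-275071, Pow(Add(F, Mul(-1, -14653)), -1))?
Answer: Add(Rational(3964813, 24508), Mul(-1, Pow(59189, Rational(1, 2)))) ≈ -81.512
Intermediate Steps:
V = Rational(-275071, 24508) (V = Mul(-275071, Pow(Add(9855, Mul(-1, -14653)), -1)) = Mul(-275071, Pow(Add(9855, 14653), -1)) = Mul(-275071, Pow(24508, -1)) = Mul(-275071, Rational(1, 24508)) = Rational(-275071, 24508) ≈ -11.224)
v = Pow(59189, Rational(1, 2)) ≈ 243.29
Q = Mul(-1, Pow(59189, Rational(1, 2))) ≈ -243.29
Add(Add(V, Q), Function('t')(173, Mul(-3, 1))) = Add(Add(Rational(-275071, 24508), Mul(-1, Pow(59189, Rational(1, 2)))), 173) = Add(Rational(3964813, 24508), Mul(-1, Pow(59189, Rational(1, 2))))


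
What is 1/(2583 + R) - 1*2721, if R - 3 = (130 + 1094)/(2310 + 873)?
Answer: -7466841973/2744154 ≈ -2721.0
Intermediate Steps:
R = 3591/1061 (R = 3 + (130 + 1094)/(2310 + 873) = 3 + 1224/3183 = 3 + 1224*(1/3183) = 3 + 408/1061 = 3591/1061 ≈ 3.3845)
1/(2583 + R) - 1*2721 = 1/(2583 + 3591/1061) - 1*2721 = 1/(2744154/1061) - 2721 = 1061/2744154 - 2721 = -7466841973/2744154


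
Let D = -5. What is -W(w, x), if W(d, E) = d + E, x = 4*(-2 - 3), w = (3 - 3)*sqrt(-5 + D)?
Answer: 20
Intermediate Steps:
w = 0 (w = (3 - 3)*sqrt(-5 - 5) = 0*sqrt(-10) = 0*(I*sqrt(10)) = 0)
x = -20 (x = 4*(-5) = -20)
W(d, E) = E + d
-W(w, x) = -(-20 + 0) = -1*(-20) = 20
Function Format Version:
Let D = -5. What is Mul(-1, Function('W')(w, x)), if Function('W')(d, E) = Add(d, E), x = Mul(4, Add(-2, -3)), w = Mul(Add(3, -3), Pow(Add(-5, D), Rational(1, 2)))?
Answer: 20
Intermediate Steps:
w = 0 (w = Mul(Add(3, -3), Pow(Add(-5, -5), Rational(1, 2))) = Mul(0, Pow(-10, Rational(1, 2))) = Mul(0, Mul(I, Pow(10, Rational(1, 2)))) = 0)
x = -20 (x = Mul(4, -5) = -20)
Function('W')(d, E) = Add(E, d)
Mul(-1, Function('W')(w, x)) = Mul(-1, Add(-20, 0)) = Mul(-1, -20) = 20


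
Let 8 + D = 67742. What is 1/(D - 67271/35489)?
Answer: 35489/2403744655 ≈ 1.4764e-5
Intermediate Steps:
D = 67734 (D = -8 + 67742 = 67734)
1/(D - 67271/35489) = 1/(67734 - 67271/35489) = 1/(2403744655/35489) = 35489/2403744655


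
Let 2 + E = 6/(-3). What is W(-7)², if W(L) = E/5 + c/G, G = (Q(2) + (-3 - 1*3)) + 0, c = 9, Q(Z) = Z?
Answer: 3721/400 ≈ 9.3025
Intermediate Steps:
E = -4 (E = -2 + 6/(-3) = -2 + 6*(-⅓) = -2 - 2 = -4)
G = -4 (G = (2 + (-3 - 1*3)) + 0 = (2 + (-3 - 3)) + 0 = (2 - 6) + 0 = -4 + 0 = -4)
W(L) = -61/20 (W(L) = -4/5 + 9/(-4) = -4*⅕ + 9*(-¼) = -⅘ - 9/4 = -61/20)
W(-7)² = (-61/20)² = 3721/400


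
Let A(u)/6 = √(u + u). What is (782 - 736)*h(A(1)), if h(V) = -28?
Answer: -1288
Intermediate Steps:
A(u) = 6*√2*√u (A(u) = 6*√(u + u) = 6*√(2*u) = 6*(√2*√u) = 6*√2*√u)
(782 - 736)*h(A(1)) = (782 - 736)*(-28) = 46*(-28) = -1288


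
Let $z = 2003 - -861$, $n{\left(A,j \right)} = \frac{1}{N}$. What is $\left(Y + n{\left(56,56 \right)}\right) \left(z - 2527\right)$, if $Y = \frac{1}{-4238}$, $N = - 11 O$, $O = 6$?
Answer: $- \frac{362612}{69927} \approx -5.1856$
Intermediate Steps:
$N = -66$ ($N = \left(-11\right) 6 = -66$)
$n{\left(A,j \right)} = - \frac{1}{66}$ ($n{\left(A,j \right)} = \frac{1}{-66} = - \frac{1}{66}$)
$z = 2864$ ($z = 2003 + 861 = 2864$)
$Y = - \frac{1}{4238} \approx -0.00023596$
$\left(Y + n{\left(56,56 \right)}\right) \left(z - 2527\right) = \left(- \frac{1}{4238} - \frac{1}{66}\right) \left(2864 - 2527\right) = \left(- \frac{1076}{69927}\right) 337 = - \frac{362612}{69927}$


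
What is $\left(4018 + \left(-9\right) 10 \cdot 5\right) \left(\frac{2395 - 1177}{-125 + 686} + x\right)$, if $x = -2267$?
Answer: $- \frac{1511130064}{187} \approx -8.0809 \cdot 10^{6}$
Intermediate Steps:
$\left(4018 + \left(-9\right) 10 \cdot 5\right) \left(\frac{2395 - 1177}{-125 + 686} + x\right) = \left(4018 + \left(-9\right) 10 \cdot 5\right) \left(\frac{2395 - 1177}{-125 + 686} - 2267\right) = \left(4018 - 450\right) \left(\frac{1218}{561} - 2267\right) = \left(4018 - 450\right) \left(1218 \cdot \frac{1}{561} - 2267\right) = 3568 \left(\frac{406}{187} - 2267\right) = 3568 \left(- \frac{423523}{187}\right) = - \frac{1511130064}{187}$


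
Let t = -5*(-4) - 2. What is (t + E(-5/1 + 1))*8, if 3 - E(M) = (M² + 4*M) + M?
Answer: 200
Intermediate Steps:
E(M) = 3 - M² - 5*M (E(M) = 3 - ((M² + 4*M) + M) = 3 - (M² + 5*M) = 3 + (-M² - 5*M) = 3 - M² - 5*M)
t = 18 (t = 20 - 2 = 18)
(t + E(-5/1 + 1))*8 = (18 + (3 - (-5/1 + 1)² - 5*(-5/1 + 1)))*8 = (18 + (3 - (-5*1 + 1)² - 5*(-5*1 + 1)))*8 = (18 + (3 - (-5 + 1)² - 5*(-5 + 1)))*8 = (18 + (3 - 1*(-4)² - 5*(-4)))*8 = (18 + (3 - 1*16 + 20))*8 = (18 + (3 - 16 + 20))*8 = (18 + 7)*8 = 25*8 = 200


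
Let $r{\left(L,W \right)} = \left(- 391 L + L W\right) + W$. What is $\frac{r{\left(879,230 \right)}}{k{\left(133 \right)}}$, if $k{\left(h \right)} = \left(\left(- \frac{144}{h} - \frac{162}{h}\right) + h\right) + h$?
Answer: $- \frac{18791437}{35072} \approx -535.8$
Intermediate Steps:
$r{\left(L,W \right)} = W - 391 L + L W$
$k{\left(h \right)} = - \frac{306}{h} + 2 h$ ($k{\left(h \right)} = \left(- \frac{306}{h} + h\right) + h = \left(h - \frac{306}{h}\right) + h = - \frac{306}{h} + 2 h$)
$\frac{r{\left(879,230 \right)}}{k{\left(133 \right)}} = \frac{230 - 343689 + 879 \cdot 230}{- \frac{306}{133} + 2 \cdot 133} = \frac{230 - 343689 + 202170}{\left(-306\right) \frac{1}{133} + 266} = - \frac{141289}{- \frac{306}{133} + 266} = - \frac{141289}{\frac{35072}{133}} = \left(-141289\right) \frac{133}{35072} = - \frac{18791437}{35072}$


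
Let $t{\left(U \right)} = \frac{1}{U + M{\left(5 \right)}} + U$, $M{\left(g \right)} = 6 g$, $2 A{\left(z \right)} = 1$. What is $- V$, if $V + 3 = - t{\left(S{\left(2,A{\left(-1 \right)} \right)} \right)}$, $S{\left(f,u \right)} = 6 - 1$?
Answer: $\frac{281}{35} \approx 8.0286$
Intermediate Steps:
$A{\left(z \right)} = \frac{1}{2}$ ($A{\left(z \right)} = \frac{1}{2} \cdot 1 = \frac{1}{2}$)
$S{\left(f,u \right)} = 5$
$t{\left(U \right)} = U + \frac{1}{30 + U}$ ($t{\left(U \right)} = \frac{1}{U + 6 \cdot 5} + U = \frac{1}{U + 30} + U = \frac{1}{30 + U} + U = U + \frac{1}{30 + U}$)
$V = - \frac{281}{35}$ ($V = -3 - \frac{1 + 5^{2} + 30 \cdot 5}{30 + 5} = -3 - \frac{1 + 25 + 150}{35} = -3 - \frac{1}{35} \cdot 176 = -3 - \frac{176}{35} = - \frac{281}{35} \approx -8.0286$)
$- V = \left(-1\right) \left(- \frac{281}{35}\right) = \frac{281}{35}$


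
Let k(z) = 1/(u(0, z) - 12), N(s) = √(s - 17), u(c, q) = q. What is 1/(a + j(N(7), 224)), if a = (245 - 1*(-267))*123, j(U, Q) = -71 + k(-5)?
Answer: 17/1069384 ≈ 1.5897e-5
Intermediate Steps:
N(s) = √(-17 + s)
k(z) = 1/(-12 + z) (k(z) = 1/(z - 12) = 1/(-12 + z))
j(U, Q) = -1208/17 (j(U, Q) = -71 + 1/(-12 - 5) = -71 + 1/(-17) = -71 - 1/17 = -1208/17)
a = 62976 (a = (245 + 267)*123 = 512*123 = 62976)
1/(a + j(N(7), 224)) = 1/(62976 - 1208/17) = 1/(1069384/17) = 17/1069384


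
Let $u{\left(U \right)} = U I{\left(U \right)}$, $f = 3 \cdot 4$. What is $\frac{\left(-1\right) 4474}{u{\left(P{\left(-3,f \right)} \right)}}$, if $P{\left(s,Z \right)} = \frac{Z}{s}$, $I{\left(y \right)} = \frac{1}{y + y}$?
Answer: $-8948$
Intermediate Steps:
$f = 12$
$I{\left(y \right)} = \frac{1}{2 y}$
$u{\left(U \right)} = \frac{1}{2}$ ($u{\left(U \right)} = U \frac{1}{2 U} = \frac{1}{2}$)
$\frac{\left(-1\right) 4474}{u{\left(P{\left(-3,f \right)} \right)}} = \left(-1\right) 4474 \frac{1}{\frac{1}{2}} = \left(-4474\right) 2 = -8948$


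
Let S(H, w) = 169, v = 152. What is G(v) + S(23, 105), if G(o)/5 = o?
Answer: 929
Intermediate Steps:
G(o) = 5*o
G(v) + S(23, 105) = 5*152 + 169 = 760 + 169 = 929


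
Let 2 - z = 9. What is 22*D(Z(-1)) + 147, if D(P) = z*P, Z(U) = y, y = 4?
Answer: -469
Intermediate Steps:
z = -7 (z = 2 - 1*9 = 2 - 9 = -7)
Z(U) = 4
D(P) = -7*P
22*D(Z(-1)) + 147 = 22*(-7*4) + 147 = 22*(-28) + 147 = -616 + 147 = -469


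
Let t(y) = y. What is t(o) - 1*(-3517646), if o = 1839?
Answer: 3519485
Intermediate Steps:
t(o) - 1*(-3517646) = 1839 - 1*(-3517646) = 1839 + 3517646 = 3519485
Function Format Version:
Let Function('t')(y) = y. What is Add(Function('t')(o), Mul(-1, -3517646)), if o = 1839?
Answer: 3519485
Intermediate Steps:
Add(Function('t')(o), Mul(-1, -3517646)) = Add(1839, Mul(-1, -3517646)) = Add(1839, 3517646) = 3519485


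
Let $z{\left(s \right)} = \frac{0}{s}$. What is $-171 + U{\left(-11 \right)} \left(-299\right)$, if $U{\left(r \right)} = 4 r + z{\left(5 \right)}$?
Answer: $12985$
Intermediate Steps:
$z{\left(s \right)} = 0$
$U{\left(r \right)} = 4 r$ ($U{\left(r \right)} = 4 r + 0 = 4 r$)
$-171 + U{\left(-11 \right)} \left(-299\right) = -171 + 4 \left(-11\right) \left(-299\right) = -171 - -13156 = -171 + 13156 = 12985$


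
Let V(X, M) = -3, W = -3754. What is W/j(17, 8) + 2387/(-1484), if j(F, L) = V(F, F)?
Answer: 794825/636 ≈ 1249.7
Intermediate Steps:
j(F, L) = -3
W/j(17, 8) + 2387/(-1484) = -3754/(-3) + 2387/(-1484) = -3754*(-1/3) + 2387*(-1/1484) = 3754/3 - 341/212 = 794825/636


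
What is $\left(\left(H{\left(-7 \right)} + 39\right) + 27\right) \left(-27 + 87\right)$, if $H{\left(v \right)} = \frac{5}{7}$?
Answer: $\frac{28020}{7} \approx 4002.9$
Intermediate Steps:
$H{\left(v \right)} = \frac{5}{7}$ ($H{\left(v \right)} = 5 \cdot \frac{1}{7} = \frac{5}{7}$)
$\left(\left(H{\left(-7 \right)} + 39\right) + 27\right) \left(-27 + 87\right) = \left(\left(\frac{5}{7} + 39\right) + 27\right) \left(-27 + 87\right) = \left(\frac{278}{7} + 27\right) 60 = \frac{467}{7} \cdot 60 = \frac{28020}{7}$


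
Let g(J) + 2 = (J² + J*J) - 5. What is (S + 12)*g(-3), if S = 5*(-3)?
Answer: -33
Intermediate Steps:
g(J) = -7 + 2*J² (g(J) = -2 + ((J² + J*J) - 5) = -2 + ((J² + J²) - 5) = -2 + (2*J² - 5) = -2 + (-5 + 2*J²) = -7 + 2*J²)
S = -15
(S + 12)*g(-3) = (-15 + 12)*(-7 + 2*(-3)²) = -3*(-7 + 2*9) = -3*(-7 + 18) = -3*11 = -33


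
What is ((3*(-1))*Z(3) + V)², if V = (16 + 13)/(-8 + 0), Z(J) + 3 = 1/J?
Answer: 1225/64 ≈ 19.141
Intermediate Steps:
Z(J) = -3 + 1/J
V = -29/8 (V = 29/(-8) = 29*(-⅛) = -29/8 ≈ -3.6250)
((3*(-1))*Z(3) + V)² = ((3*(-1))*(-3 + 1/3) - 29/8)² = (-3*(-3 + ⅓) - 29/8)² = (-3*(-8/3) - 29/8)² = (8 - 29/8)² = (35/8)² = 1225/64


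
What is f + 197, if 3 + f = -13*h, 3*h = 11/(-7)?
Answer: 4217/21 ≈ 200.81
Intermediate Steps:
h = -11/21 (h = (11/(-7))/3 = (11*(-1/7))/3 = (1/3)*(-11/7) = -11/21 ≈ -0.52381)
f = 80/21 (f = -3 - 13*(-11/21) = -3 + 143/21 = 80/21 ≈ 3.8095)
f + 197 = 80/21 + 197 = 4217/21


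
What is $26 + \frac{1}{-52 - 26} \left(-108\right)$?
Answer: $\frac{356}{13} \approx 27.385$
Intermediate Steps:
$26 + \frac{1}{-52 - 26} \left(-108\right) = 26 + \frac{1}{-78} \left(-108\right) = 26 - - \frac{18}{13} = 26 + \frac{18}{13} = \frac{356}{13}$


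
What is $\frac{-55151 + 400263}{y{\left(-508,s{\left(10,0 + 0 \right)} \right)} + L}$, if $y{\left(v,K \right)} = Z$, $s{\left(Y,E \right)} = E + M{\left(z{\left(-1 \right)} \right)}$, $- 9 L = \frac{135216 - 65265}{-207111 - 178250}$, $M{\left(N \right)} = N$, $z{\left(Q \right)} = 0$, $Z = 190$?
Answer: $\frac{398978116296}{219679087} \approx 1816.2$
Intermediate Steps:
$L = \frac{23317}{1156083}$ ($L = - \frac{\left(135216 - 65265\right) \frac{1}{-207111 - 178250}}{9} = - \frac{69951 \frac{1}{-385361}}{9} = - \frac{69951 \left(- \frac{1}{385361}\right)}{9} = \left(- \frac{1}{9}\right) \left(- \frac{69951}{385361}\right) = \frac{23317}{1156083} \approx 0.020169$)
$s{\left(Y,E \right)} = E$ ($s{\left(Y,E \right)} = E + 0 = E$)
$y{\left(v,K \right)} = 190$
$\frac{-55151 + 400263}{y{\left(-508,s{\left(10,0 + 0 \right)} \right)} + L} = \frac{-55151 + 400263}{190 + \frac{23317}{1156083}} = \frac{345112}{\frac{219679087}{1156083}} = 345112 \cdot \frac{1156083}{219679087} = \frac{398978116296}{219679087}$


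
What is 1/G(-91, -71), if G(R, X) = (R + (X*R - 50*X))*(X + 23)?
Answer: -1/476160 ≈ -2.1001e-6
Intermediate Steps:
G(R, X) = (23 + X)*(R - 50*X + R*X) (G(R, X) = (R + (R*X - 50*X))*(23 + X) = (R + (-50*X + R*X))*(23 + X) = (R - 50*X + R*X)*(23 + X) = (23 + X)*(R - 50*X + R*X))
1/G(-91, -71) = 1/(-1150*(-71) - 50*(-71)**2 + 23*(-91) - 91*(-71)**2 + 24*(-91)*(-71)) = 1/(81650 - 50*5041 - 2093 - 91*5041 + 155064) = 1/(81650 - 252050 - 2093 - 458731 + 155064) = 1/(-476160) = -1/476160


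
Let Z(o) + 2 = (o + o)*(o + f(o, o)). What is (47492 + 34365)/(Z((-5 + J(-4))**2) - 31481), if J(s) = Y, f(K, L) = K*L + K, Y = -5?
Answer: 81857/2008517 ≈ 0.040755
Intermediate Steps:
f(K, L) = K + K*L
J(s) = -5
Z(o) = -2 + 2*o*(o + o*(1 + o)) (Z(o) = -2 + (o + o)*(o + o*(1 + o)) = -2 + (2*o)*(o + o*(1 + o)) = -2 + 2*o*(o + o*(1 + o)))
(47492 + 34365)/(Z((-5 + J(-4))**2) - 31481) = (47492 + 34365)/((-2 + 2*((-5 - 5)**2)**3 + 4*((-5 - 5)**2)**2) - 31481) = 81857/((-2 + 2*((-10)**2)**3 + 4*((-10)**2)**2) - 31481) = 81857/((-2 + 2*100**3 + 4*100**2) - 31481) = 81857/((-2 + 2*1000000 + 4*10000) - 31481) = 81857/((-2 + 2000000 + 40000) - 31481) = 81857/(2039998 - 31481) = 81857/2008517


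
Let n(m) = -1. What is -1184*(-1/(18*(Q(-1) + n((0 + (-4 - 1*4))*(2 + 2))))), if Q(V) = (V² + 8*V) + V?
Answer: -592/81 ≈ -7.3086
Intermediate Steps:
Q(V) = V² + 9*V
-1184*(-1/(18*(Q(-1) + n((0 + (-4 - 1*4))*(2 + 2))))) = -1184*(-1/(18*(-(9 - 1) - 1))) = -1184*(-1/(18*(-1*8 - 1))) = -1184*(-1/(18*(-8 - 1))) = -1184/((-18*(-9))) = -1184/162 = -1184*1/162 = -592/81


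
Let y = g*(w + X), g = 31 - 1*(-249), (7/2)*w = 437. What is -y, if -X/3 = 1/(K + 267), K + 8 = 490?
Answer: -3740600/107 ≈ -34959.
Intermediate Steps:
K = 482 (K = -8 + 490 = 482)
w = 874/7 (w = (2/7)*437 = 874/7 ≈ 124.86)
g = 280 (g = 31 + 249 = 280)
X = -3/749 (X = -3/(482 + 267) = -3/749 ≈ -0.0040053)
y = 3740600/107 (y = 280*(874/7 - 3/749) = 280*(93515/749) = 3740600/107 ≈ 34959.)
-y = -1*3740600/107 = -3740600/107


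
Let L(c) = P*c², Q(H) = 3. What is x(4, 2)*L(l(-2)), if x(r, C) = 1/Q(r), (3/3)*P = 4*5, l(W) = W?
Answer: 80/3 ≈ 26.667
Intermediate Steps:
P = 20 (P = 4*5 = 20)
x(r, C) = ⅓ (x(r, C) = 1/3 = ⅓)
L(c) = 20*c²
x(4, 2)*L(l(-2)) = (20*(-2)²)/3 = (20*4)/3 = (⅓)*80 = 80/3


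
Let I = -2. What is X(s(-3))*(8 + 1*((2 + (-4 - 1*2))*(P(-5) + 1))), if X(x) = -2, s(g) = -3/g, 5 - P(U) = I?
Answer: 48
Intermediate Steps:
P(U) = 7 (P(U) = 5 - 1*(-2) = 5 + 2 = 7)
X(s(-3))*(8 + 1*((2 + (-4 - 1*2))*(P(-5) + 1))) = -2*(8 + 1*((2 + (-4 - 1*2))*(7 + 1))) = -2*(8 + 1*((2 + (-4 - 2))*8)) = -2*(8 + 1*((2 - 6)*8)) = -2*(8 + 1*(-4*8)) = -2*(8 + 1*(-32)) = -2*(8 - 32) = -2*(-24) = 48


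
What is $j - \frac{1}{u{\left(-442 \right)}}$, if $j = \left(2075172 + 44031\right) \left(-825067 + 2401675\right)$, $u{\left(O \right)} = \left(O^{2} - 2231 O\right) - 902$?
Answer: $\frac{3944444245995851135}{1180564} \approx 3.3412 \cdot 10^{12}$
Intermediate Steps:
$u{\left(O \right)} = -902 + O^{2} - 2231 O$
$j = 3341152403424$ ($j = 2119203 \cdot 1576608 = 3341152403424$)
$j - \frac{1}{u{\left(-442 \right)}} = 3341152403424 - \frac{1}{-902 + \left(-442\right)^{2} - -986102} = 3341152403424 - \frac{1}{-902 + 195364 + 986102} = 3341152403424 - \frac{1}{1180564} = \frac{3944444245995851135}{1180564}$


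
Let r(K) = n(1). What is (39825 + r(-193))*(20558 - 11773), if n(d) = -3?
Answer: 349836270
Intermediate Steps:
r(K) = -3
(39825 + r(-193))*(20558 - 11773) = (39825 - 3)*(20558 - 11773) = 39822*8785 = 349836270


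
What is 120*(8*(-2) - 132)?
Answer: -17760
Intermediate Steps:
120*(8*(-2) - 132) = 120*(-16 - 132) = 120*(-148) = -17760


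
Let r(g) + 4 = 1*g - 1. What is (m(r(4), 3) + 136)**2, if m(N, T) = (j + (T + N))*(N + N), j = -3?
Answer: 19044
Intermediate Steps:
r(g) = -5 + g (r(g) = -4 + (1*g - 1) = -4 + (g - 1) = -4 + (-1 + g) = -5 + g)
m(N, T) = 2*N*(-3 + N + T) (m(N, T) = (-3 + (T + N))*(N + N) = (-3 + (N + T))*(2*N) = (-3 + N + T)*(2*N) = 2*N*(-3 + N + T))
(m(r(4), 3) + 136)**2 = (2*(-5 + 4)*(-3 + (-5 + 4) + 3) + 136)**2 = (2*(-1)*(-3 - 1 + 3) + 136)**2 = (2*(-1)*(-1) + 136)**2 = (2 + 136)**2 = 138**2 = 19044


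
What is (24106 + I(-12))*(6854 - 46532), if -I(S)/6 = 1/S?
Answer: -956497707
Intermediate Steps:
I(S) = -6/S
(24106 + I(-12))*(6854 - 46532) = (24106 - 6/(-12))*(6854 - 46532) = (24106 - 6*(-1/12))*(-39678) = (24106 + ½)*(-39678) = (48213/2)*(-39678) = -956497707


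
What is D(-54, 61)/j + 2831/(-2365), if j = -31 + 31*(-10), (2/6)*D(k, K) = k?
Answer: -52931/73315 ≈ -0.72197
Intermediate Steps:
D(k, K) = 3*k
j = -341 (j = -31 - 310 = -341)
D(-54, 61)/j + 2831/(-2365) = (3*(-54))/(-341) + 2831/(-2365) = -162*(-1/341) + 2831*(-1/2365) = 162/341 - 2831/2365 = -52931/73315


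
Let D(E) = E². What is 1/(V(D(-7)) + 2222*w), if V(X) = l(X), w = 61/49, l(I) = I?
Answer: 49/137943 ≈ 0.00035522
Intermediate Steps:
w = 61/49 (w = 61*(1/49) = 61/49 ≈ 1.2449)
V(X) = X
1/(V(D(-7)) + 2222*w) = 1/((-7)² + 2222*(61/49)) = 1/(49 + 135542/49) = 1/(137943/49) = 49/137943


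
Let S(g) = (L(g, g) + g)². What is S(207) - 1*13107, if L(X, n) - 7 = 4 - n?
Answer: -12986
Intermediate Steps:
L(X, n) = 11 - n (L(X, n) = 7 + (4 - n) = 11 - n)
S(g) = 121 (S(g) = ((11 - g) + g)² = 11² = 121)
S(207) - 1*13107 = 121 - 1*13107 = 121 - 13107 = -12986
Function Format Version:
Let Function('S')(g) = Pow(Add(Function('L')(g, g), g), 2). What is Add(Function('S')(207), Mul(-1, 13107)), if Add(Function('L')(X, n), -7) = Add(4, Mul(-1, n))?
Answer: -12986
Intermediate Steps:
Function('L')(X, n) = Add(11, Mul(-1, n)) (Function('L')(X, n) = Add(7, Add(4, Mul(-1, n))) = Add(11, Mul(-1, n)))
Function('S')(g) = 121 (Function('S')(g) = Pow(Add(Add(11, Mul(-1, g)), g), 2) = Pow(11, 2) = 121)
Add(Function('S')(207), Mul(-1, 13107)) = Add(121, Mul(-1, 13107)) = Add(121, -13107) = -12986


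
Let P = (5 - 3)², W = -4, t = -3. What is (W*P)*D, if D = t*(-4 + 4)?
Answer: 0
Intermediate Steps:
D = 0 (D = -3*(-4 + 4) = -3*0 = 0)
P = 4 (P = 2² = 4)
(W*P)*D = -4*4*0 = -16*0 = 0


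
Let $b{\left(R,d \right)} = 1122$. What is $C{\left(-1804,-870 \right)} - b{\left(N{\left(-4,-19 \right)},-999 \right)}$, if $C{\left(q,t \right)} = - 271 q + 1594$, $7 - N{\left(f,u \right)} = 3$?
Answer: $489356$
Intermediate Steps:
$N{\left(f,u \right)} = 4$ ($N{\left(f,u \right)} = 7 - 3 = 4$)
$C{\left(q,t \right)} = 1594 - 271 q$
$C{\left(-1804,-870 \right)} - b{\left(N{\left(-4,-19 \right)},-999 \right)} = \left(1594 - -488884\right) - 1122 = \left(1594 + 488884\right) - 1122 = 490478 - 1122 = 489356$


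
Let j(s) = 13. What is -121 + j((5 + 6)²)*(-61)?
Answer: -914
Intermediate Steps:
-121 + j((5 + 6)²)*(-61) = -121 + 13*(-61) = -121 - 793 = -914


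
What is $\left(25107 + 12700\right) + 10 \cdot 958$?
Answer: $47387$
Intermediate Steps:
$\left(25107 + 12700\right) + 10 \cdot 958 = 37807 + 9580 = 47387$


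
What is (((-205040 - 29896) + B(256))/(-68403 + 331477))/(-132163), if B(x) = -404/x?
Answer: 15036005/2225193539968 ≈ 6.7572e-6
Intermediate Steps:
(((-205040 - 29896) + B(256))/(-68403 + 331477))/(-132163) = (((-205040 - 29896) - 404/256)/(-68403 + 331477))/(-132163) = ((-234936 - 404*1/256)/263074)*(-1/132163) = ((-234936 - 101/64)*(1/263074))*(-1/132163) = -15036005/64*1/263074*(-1/132163) = -15036005/16836736*(-1/132163) = 15036005/2225193539968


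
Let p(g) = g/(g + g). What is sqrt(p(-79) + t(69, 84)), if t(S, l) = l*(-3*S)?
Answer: 5*I*sqrt(2782)/2 ≈ 131.86*I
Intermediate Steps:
t(S, l) = -3*S*l
p(g) = 1/2 (p(g) = g/((2*g)) = g*(1/(2*g)) = 1/2)
sqrt(p(-79) + t(69, 84)) = sqrt(1/2 - 3*69*84) = sqrt(1/2 - 17388) = sqrt(-34775/2) = 5*I*sqrt(2782)/2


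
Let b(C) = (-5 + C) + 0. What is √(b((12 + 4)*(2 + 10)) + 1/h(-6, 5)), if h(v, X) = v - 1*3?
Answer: 29*√2/3 ≈ 13.671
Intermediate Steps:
b(C) = -5 + C
h(v, X) = -3 + v (h(v, X) = v - 3 = -3 + v)
√(b((12 + 4)*(2 + 10)) + 1/h(-6, 5)) = √((-5 + (12 + 4)*(2 + 10)) + 1/(-3 - 6)) = √((-5 + 16*12) + 1/(-9)) = √((-5 + 192) - ⅑) = √(187 - ⅑) = √(1682/9) = 29*√2/3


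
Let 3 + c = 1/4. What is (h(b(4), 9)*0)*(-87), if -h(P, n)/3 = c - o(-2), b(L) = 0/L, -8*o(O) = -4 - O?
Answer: 0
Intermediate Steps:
o(O) = ½ + O/8 (o(O) = -(-4 - O)/8 = ½ + O/8)
c = -11/4 (c = -3 + 1/4 = -3 + ¼ = -11/4 ≈ -2.7500)
b(L) = 0
h(P, n) = 9 (h(P, n) = -3*(-11/4 - (½ + (⅛)*(-2))) = -3*(-11/4 - (½ - ¼)) = -3*(-11/4 - 1*¼) = -3*(-11/4 - ¼) = -3*(-3) = 9)
(h(b(4), 9)*0)*(-87) = (9*0)*(-87) = 0*(-87) = 0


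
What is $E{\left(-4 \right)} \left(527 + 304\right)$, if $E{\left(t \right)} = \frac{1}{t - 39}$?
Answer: $- \frac{831}{43} \approx -19.326$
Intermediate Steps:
$E{\left(t \right)} = \frac{1}{-39 + t}$
$E{\left(-4 \right)} \left(527 + 304\right) = \frac{527 + 304}{-39 - 4} = \frac{1}{-43} \cdot 831 = \left(- \frac{1}{43}\right) 831 = - \frac{831}{43}$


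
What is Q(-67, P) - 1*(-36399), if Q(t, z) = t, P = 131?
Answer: 36332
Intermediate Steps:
Q(-67, P) - 1*(-36399) = -67 - 1*(-36399) = -67 + 36399 = 36332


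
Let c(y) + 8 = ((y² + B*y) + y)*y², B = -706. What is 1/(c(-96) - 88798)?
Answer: 1/708584730 ≈ 1.4113e-9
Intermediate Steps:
c(y) = -8 + y²*(y² - 705*y) (c(y) = -8 + ((y² - 706*y) + y)*y² = -8 + (y² - 705*y)*y² = -8 + y²*(y² - 705*y))
1/(c(-96) - 88798) = 1/((-8 + (-96)⁴ - 705*(-96)³) - 88798) = 1/((-8 + 84934656 - 705*(-884736)) - 88798) = 1/((-8 + 84934656 + 623738880) - 88798) = 1/(708673528 - 88798) = 1/708584730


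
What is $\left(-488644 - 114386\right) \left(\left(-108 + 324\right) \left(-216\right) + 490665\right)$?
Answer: $-267750747270$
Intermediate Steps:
$\left(-488644 - 114386\right) \left(\left(-108 + 324\right) \left(-216\right) + 490665\right) = - 603030 \left(216 \left(-216\right) + 490665\right) = - 603030 \left(-46656 + 490665\right) = \left(-603030\right) 444009 = -267750747270$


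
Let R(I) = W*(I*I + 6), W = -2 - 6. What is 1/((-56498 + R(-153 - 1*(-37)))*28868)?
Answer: -1/4739952392 ≈ -2.1097e-10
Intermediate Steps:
W = -8
R(I) = -48 - 8*I² (R(I) = -8*(I*I + 6) = -8*(I² + 6) = -8*(6 + I²) = -48 - 8*I²)
1/((-56498 + R(-153 - 1*(-37)))*28868) = 1/(-56498 + (-48 - 8*(-153 - 1*(-37))²)*28868) = (1/28868)/(-56498 + (-48 - 8*(-153 + 37)²)) = (1/28868)/(-56498 + (-48 - 8*(-116)²)) = (1/28868)/(-56498 + (-48 - 8*13456)) = (1/28868)/(-56498 + (-48 - 107648)) = (1/28868)/(-56498 - 107696) = (1/28868)/(-164194) = -1/164194*1/28868 = -1/4739952392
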